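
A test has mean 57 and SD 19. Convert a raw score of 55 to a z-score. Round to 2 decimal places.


z = (X - mu) / sigma
= (55 - 57) / 19
= -2 / 19
= -0.11


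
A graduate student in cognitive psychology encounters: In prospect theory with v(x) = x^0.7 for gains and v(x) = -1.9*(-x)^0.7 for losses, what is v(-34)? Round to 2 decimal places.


Since x = -34 < 0, use v(x) = -lambda*(-x)^alpha
(-x) = 34
34^0.7 = 11.8042
v(-34) = -1.9 * 11.8042
= -22.43


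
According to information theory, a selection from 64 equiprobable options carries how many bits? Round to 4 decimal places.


H = log2(n)
H = log2(64)
= 6.0000


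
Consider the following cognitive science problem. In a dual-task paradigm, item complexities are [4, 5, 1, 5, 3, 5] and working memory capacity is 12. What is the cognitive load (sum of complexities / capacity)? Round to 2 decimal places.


Total complexity = 4 + 5 + 1 + 5 + 3 + 5 = 23
Load = total / capacity = 23 / 12
= 1.92


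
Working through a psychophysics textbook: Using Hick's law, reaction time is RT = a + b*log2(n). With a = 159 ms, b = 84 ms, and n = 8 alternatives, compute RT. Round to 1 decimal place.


RT = 159 + 84 * log2(8)
log2(8) = 3.0
RT = 159 + 84 * 3.0
= 159 + 252.0
= 411.0 ms


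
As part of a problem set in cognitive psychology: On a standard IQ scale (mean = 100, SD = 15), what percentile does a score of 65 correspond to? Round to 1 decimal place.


z = (IQ - mean) / SD
z = (65 - 100) / 15 = -2.3333
Percentile = Phi(-2.3333) * 100
Phi(-2.3333) = 0.009816
= 1.0


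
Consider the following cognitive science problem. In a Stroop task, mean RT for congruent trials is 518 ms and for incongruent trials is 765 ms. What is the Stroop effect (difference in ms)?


Stroop effect = RT(incongruent) - RT(congruent)
= 765 - 518
= 247 ms


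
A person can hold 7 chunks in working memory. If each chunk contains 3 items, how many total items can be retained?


Total items = chunks * items_per_chunk
= 7 * 3
= 21


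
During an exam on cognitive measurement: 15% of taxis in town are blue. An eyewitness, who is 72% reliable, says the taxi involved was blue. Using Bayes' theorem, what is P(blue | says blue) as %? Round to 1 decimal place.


P(blue | says blue) = P(says blue | blue)*P(blue) / [P(says blue | blue)*P(blue) + P(says blue | not blue)*P(not blue)]
Numerator = 0.72 * 0.15 = 0.108
False identification = 0.28 * 0.85 = 0.238
P = 0.108 / (0.108 + 0.238)
= 0.108 / 0.346
As percentage = 31.2


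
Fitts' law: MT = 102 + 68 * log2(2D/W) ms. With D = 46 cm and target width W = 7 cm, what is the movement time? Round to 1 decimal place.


MT = 102 + 68 * log2(2*46/7)
2D/W = 13.142857
log2(13.142857) = 3.7162
MT = 102 + 68 * 3.7162
= 354.7 ms


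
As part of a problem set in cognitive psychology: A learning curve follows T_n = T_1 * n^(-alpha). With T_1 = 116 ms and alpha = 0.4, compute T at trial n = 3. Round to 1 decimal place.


T_n = 116 * 3^(-0.4)
3^(-0.4) = 0.644394
T_n = 116 * 0.644394
= 74.7 ms


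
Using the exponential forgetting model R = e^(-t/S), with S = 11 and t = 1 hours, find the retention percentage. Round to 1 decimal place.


R = e^(-t/S)
-t/S = -1/11 = -0.090909
R = e^(-0.090909) = 0.913101
Percentage = 0.913101 * 100
= 91.3


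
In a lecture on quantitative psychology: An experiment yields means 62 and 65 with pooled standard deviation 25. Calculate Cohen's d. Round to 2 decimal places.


Cohen's d = (M1 - M2) / S_pooled
= (62 - 65) / 25
= -3 / 25
= -0.12


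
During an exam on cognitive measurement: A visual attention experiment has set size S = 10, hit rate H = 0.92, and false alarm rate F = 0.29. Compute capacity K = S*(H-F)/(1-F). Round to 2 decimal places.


K = S * (H - F) / (1 - F)
H - F = 0.63
1 - F = 0.71
K = 10 * 0.63 / 0.71
= 8.87


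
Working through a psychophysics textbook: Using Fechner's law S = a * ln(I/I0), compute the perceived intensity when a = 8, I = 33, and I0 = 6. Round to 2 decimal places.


S = 8 * ln(33/6)
I/I0 = 5.5
ln(5.5) = 1.7047
S = 8 * 1.7047
= 13.64


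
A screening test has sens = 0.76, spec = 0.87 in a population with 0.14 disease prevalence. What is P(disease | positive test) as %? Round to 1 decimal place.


PPV = (sens * prev) / (sens * prev + (1-spec) * (1-prev))
Numerator = 0.76 * 0.14 = 0.1064
P(positive and no disease) = (1 - spec) * (1 - prev) = (1 - 0.87) * (1 - 0.14) = 0.1118
Denominator = 0.1064 + 0.1118 = 0.2182
PPV = 0.1064 / 0.2182 = 0.487626
As percentage = 48.8


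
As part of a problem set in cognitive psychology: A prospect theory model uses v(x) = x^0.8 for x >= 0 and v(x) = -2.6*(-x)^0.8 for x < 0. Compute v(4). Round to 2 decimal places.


Since x = 4 >= 0, use v(x) = x^0.8
4^0.8 = 3.0314
v(4) = 3.03


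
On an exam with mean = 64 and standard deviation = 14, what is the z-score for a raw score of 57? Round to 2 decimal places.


z = (X - mu) / sigma
= (57 - 64) / 14
= -7 / 14
= -0.50


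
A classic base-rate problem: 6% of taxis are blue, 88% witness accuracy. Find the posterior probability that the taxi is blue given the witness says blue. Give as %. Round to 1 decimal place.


P(blue | says blue) = P(says blue | blue)*P(blue) / [P(says blue | blue)*P(blue) + P(says blue | not blue)*P(not blue)]
Numerator = 0.88 * 0.06 = 0.0528
False identification = 0.12 * 0.94 = 0.1128
P = 0.0528 / (0.0528 + 0.1128)
= 0.0528 / 0.1656
As percentage = 31.9


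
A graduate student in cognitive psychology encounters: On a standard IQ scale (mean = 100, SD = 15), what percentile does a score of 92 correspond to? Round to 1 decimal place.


z = (IQ - mean) / SD
z = (92 - 100) / 15 = -0.5333
Percentile = Phi(-0.5333) * 100
Phi(-0.5333) = 0.296913
= 29.7


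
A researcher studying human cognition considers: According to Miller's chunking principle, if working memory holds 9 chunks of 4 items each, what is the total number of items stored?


Total items = chunks * items_per_chunk
= 9 * 4
= 36


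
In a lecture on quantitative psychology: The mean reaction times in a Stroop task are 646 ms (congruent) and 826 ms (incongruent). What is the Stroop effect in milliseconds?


Stroop effect = RT(incongruent) - RT(congruent)
= 826 - 646
= 180 ms


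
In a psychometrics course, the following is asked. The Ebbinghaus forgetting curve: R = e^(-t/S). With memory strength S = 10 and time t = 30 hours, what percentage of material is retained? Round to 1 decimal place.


R = e^(-t/S)
-t/S = -30/10 = -3.0
R = e^(-3.0) = 0.049787
Percentage = 0.049787 * 100
= 5.0


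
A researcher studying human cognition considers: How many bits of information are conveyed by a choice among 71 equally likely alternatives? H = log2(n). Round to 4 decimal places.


H = log2(n)
H = log2(71)
= 6.1497


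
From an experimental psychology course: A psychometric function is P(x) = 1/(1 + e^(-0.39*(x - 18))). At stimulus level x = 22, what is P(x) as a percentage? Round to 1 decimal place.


P(x) = 1/(1 + e^(-0.39*(22 - 18)))
Exponent = -0.39 * 4 = -1.56
e^(-1.56) = 0.210136
P = 1/(1 + 0.210136) = 0.826353
Percentage = 82.6


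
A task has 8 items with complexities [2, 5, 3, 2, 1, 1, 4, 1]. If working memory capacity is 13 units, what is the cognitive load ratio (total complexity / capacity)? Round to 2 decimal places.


Total complexity = 2 + 5 + 3 + 2 + 1 + 1 + 4 + 1 = 19
Load = total / capacity = 19 / 13
= 1.46


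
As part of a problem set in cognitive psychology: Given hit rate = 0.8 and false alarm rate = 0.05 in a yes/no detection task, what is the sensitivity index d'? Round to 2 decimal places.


d' = z(HR) - z(FAR)
z(0.8) = 0.8416
z(0.05) = -1.6449
d' = 0.8416 - -1.6449
= 2.49


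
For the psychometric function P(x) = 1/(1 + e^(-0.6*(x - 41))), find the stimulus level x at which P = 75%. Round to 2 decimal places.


At P = 0.75: 0.75 = 1/(1 + e^(-k*(x-x0)))
Solving: e^(-k*(x-x0)) = 1/3
x = x0 + ln(3)/k
ln(3) = 1.0986
x = 41 + 1.0986/0.6
= 41 + 1.831
= 42.83


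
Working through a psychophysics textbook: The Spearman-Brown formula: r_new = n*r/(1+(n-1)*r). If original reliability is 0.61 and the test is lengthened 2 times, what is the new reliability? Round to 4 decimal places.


r_new = n*r / (1 + (n-1)*r)
Numerator = 2 * 0.61 = 1.22
Denominator = 1 + 1 * 0.61 = 1.61
r_new = 1.22 / 1.61
= 0.7578


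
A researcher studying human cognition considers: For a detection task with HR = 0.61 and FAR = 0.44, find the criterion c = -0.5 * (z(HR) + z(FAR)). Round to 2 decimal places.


c = -0.5 * (z(HR) + z(FAR))
z(0.61) = 0.2793
z(0.44) = -0.151
c = -0.5 * (0.2793 + -0.151)
= -0.5 * 0.1283
= -0.06


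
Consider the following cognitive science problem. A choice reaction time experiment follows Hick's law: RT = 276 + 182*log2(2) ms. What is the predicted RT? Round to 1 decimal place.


RT = 276 + 182 * log2(2)
log2(2) = 1.0
RT = 276 + 182 * 1.0
= 276 + 182.0
= 458.0 ms


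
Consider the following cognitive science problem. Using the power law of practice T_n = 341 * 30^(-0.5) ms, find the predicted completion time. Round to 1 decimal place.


T_n = 341 * 30^(-0.5)
30^(-0.5) = 0.182574
T_n = 341 * 0.182574
= 62.3 ms


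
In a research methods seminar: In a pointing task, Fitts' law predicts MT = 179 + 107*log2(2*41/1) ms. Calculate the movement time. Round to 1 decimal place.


MT = 179 + 107 * log2(2*41/1)
2D/W = 82.0
log2(82.0) = 6.3576
MT = 179 + 107 * 6.3576
= 859.3 ms


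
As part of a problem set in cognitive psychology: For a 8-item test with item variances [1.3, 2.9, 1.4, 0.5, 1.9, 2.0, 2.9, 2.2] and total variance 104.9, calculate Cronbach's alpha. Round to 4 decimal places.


alpha = (k/(k-1)) * (1 - sum(s_i^2)/s_total^2)
sum(item variances) = 15.1
k/(k-1) = 8/7 = 1.142857
1 - 15.1/104.9 = 1 - 0.143947 = 0.856053
alpha = 1.142857 * 0.856053
= 0.9783


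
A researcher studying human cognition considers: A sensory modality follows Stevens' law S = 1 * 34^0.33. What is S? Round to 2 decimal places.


S = 1 * 34^0.33
34^0.33 = 3.2018
S = 1 * 3.2018
= 3.20


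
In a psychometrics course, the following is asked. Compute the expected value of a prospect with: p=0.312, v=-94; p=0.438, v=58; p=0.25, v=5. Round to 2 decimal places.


EU = sum(p_i * v_i)
0.312 * -94 = -29.328
0.438 * 58 = 25.404
0.25 * 5 = 1.25
EU = -29.328 + 25.404 + 1.25
= -2.67


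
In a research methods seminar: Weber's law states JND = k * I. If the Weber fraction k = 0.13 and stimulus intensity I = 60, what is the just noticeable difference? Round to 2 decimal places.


JND = k * I
JND = 0.13 * 60
= 7.80


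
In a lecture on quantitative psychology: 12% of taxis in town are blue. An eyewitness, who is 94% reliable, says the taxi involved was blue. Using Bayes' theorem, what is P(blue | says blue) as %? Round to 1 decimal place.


P(blue | says blue) = P(says blue | blue)*P(blue) / [P(says blue | blue)*P(blue) + P(says blue | not blue)*P(not blue)]
Numerator = 0.94 * 0.12 = 0.1128
False identification = 0.06 * 0.88 = 0.0528
P = 0.1128 / (0.1128 + 0.0528)
= 0.1128 / 0.1656
As percentage = 68.1


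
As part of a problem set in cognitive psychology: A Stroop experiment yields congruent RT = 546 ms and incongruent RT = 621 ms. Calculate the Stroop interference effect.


Stroop effect = RT(incongruent) - RT(congruent)
= 621 - 546
= 75 ms


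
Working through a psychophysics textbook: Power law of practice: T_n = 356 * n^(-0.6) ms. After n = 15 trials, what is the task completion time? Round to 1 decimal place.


T_n = 356 * 15^(-0.6)
15^(-0.6) = 0.196945
T_n = 356 * 0.196945
= 70.1 ms


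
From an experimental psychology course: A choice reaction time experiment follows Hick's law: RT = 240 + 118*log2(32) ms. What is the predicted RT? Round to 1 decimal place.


RT = 240 + 118 * log2(32)
log2(32) = 5.0
RT = 240 + 118 * 5.0
= 240 + 590.0
= 830.0 ms


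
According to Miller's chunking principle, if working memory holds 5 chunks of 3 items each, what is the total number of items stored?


Total items = chunks * items_per_chunk
= 5 * 3
= 15


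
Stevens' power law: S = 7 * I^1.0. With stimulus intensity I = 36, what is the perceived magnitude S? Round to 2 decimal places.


S = 7 * 36^1.0
36^1.0 = 36.0
S = 7 * 36.0
= 252.00


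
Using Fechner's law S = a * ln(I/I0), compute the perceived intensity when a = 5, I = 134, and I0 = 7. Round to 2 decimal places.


S = 5 * ln(134/7)
I/I0 = 19.142857
ln(19.142857) = 2.9519
S = 5 * 2.9519
= 14.76


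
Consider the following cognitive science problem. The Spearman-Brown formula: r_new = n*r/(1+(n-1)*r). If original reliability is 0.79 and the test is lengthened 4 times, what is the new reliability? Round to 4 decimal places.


r_new = n*r / (1 + (n-1)*r)
Numerator = 4 * 0.79 = 3.16
Denominator = 1 + 3 * 0.79 = 3.37
r_new = 3.16 / 3.37
= 0.9377


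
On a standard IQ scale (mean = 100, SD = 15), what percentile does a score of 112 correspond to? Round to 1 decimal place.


z = (IQ - mean) / SD
z = (112 - 100) / 15 = 0.8
Percentile = Phi(0.8) * 100
Phi(0.8) = 0.788145
= 78.8


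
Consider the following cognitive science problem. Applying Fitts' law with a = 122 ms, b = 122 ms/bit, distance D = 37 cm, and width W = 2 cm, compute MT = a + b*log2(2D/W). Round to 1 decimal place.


MT = 122 + 122 * log2(2*37/2)
2D/W = 37.0
log2(37.0) = 5.2095
MT = 122 + 122 * 5.2095
= 757.6 ms


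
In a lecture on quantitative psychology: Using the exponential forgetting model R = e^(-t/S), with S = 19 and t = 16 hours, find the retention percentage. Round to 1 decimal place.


R = e^(-t/S)
-t/S = -16/19 = -0.842105
R = e^(-0.842105) = 0.430803
Percentage = 0.430803 * 100
= 43.1


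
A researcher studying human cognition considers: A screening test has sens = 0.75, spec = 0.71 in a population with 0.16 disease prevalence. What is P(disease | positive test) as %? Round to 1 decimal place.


PPV = (sens * prev) / (sens * prev + (1-spec) * (1-prev))
Numerator = 0.75 * 0.16 = 0.12
P(positive and no disease) = (1 - spec) * (1 - prev) = (1 - 0.71) * (1 - 0.16) = 0.2436
Denominator = 0.12 + 0.2436 = 0.3636
PPV = 0.12 / 0.3636 = 0.330033
As percentage = 33.0


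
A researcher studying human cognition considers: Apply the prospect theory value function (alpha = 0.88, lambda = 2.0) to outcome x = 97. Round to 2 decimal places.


Since x = 97 >= 0, use v(x) = x^0.88
97^0.88 = 56.0221
v(97) = 56.02


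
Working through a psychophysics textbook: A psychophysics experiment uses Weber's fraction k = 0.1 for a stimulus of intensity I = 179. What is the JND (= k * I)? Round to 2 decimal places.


JND = k * I
JND = 0.1 * 179
= 17.90


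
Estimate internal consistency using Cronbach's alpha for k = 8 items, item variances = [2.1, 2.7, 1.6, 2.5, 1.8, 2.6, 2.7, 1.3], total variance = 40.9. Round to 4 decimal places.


alpha = (k/(k-1)) * (1 - sum(s_i^2)/s_total^2)
sum(item variances) = 17.3
k/(k-1) = 8/7 = 1.142857
1 - 17.3/40.9 = 1 - 0.422983 = 0.577017
alpha = 1.142857 * 0.577017
= 0.6594


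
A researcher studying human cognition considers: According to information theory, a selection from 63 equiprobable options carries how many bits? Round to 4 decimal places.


H = log2(n)
H = log2(63)
= 5.9773


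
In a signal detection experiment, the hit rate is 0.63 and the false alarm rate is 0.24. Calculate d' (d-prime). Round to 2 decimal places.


d' = z(HR) - z(FAR)
z(0.63) = 0.3319
z(0.24) = -0.7063
d' = 0.3319 - -0.7063
= 1.04


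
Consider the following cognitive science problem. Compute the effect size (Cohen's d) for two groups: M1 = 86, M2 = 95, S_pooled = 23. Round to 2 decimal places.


Cohen's d = (M1 - M2) / S_pooled
= (86 - 95) / 23
= -9 / 23
= -0.39


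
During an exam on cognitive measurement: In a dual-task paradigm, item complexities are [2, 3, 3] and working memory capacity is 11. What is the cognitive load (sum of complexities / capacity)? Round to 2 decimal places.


Total complexity = 2 + 3 + 3 = 8
Load = total / capacity = 8 / 11
= 0.73


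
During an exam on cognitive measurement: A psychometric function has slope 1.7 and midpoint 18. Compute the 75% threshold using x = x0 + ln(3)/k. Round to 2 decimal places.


At P = 0.75: 0.75 = 1/(1 + e^(-k*(x-x0)))
Solving: e^(-k*(x-x0)) = 1/3
x = x0 + ln(3)/k
ln(3) = 1.0986
x = 18 + 1.0986/1.7
= 18 + 0.6462
= 18.65


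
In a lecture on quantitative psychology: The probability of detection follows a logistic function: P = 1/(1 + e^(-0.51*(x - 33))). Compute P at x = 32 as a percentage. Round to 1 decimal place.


P(x) = 1/(1 + e^(-0.51*(32 - 33)))
Exponent = -0.51 * -1 = 0.51
e^(0.51) = 1.665291
P = 1/(1 + 1.665291) = 0.375194
Percentage = 37.5


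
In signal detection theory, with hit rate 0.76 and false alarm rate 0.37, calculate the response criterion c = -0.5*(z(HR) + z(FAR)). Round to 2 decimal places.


c = -0.5 * (z(HR) + z(FAR))
z(0.76) = 0.7063
z(0.37) = -0.3319
c = -0.5 * (0.7063 + -0.3319)
= -0.5 * 0.3744
= -0.19


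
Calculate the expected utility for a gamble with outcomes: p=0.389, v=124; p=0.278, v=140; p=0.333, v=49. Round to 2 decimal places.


EU = sum(p_i * v_i)
0.389 * 124 = 48.236
0.278 * 140 = 38.92
0.333 * 49 = 16.317
EU = 48.236 + 38.92 + 16.317
= 103.47


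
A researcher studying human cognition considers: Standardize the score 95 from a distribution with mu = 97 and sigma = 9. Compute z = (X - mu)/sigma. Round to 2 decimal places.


z = (X - mu) / sigma
= (95 - 97) / 9
= -2 / 9
= -0.22


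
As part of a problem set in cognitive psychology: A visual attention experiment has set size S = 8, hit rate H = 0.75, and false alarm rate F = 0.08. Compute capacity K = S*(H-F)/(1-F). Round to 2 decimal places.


K = S * (H - F) / (1 - F)
H - F = 0.67
1 - F = 0.92
K = 8 * 0.67 / 0.92
= 5.83


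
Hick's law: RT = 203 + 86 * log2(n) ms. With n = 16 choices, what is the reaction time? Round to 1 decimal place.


RT = 203 + 86 * log2(16)
log2(16) = 4.0
RT = 203 + 86 * 4.0
= 203 + 344.0
= 547.0 ms


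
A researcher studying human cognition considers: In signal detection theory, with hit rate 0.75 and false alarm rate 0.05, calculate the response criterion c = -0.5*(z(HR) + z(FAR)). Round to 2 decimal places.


c = -0.5 * (z(HR) + z(FAR))
z(0.75) = 0.6745
z(0.05) = -1.6449
c = -0.5 * (0.6745 + -1.6449)
= -0.5 * -0.9704
= 0.49


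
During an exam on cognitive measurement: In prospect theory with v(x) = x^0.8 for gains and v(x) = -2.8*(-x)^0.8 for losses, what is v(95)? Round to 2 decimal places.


Since x = 95 >= 0, use v(x) = x^0.8
95^0.8 = 38.2102
v(95) = 38.21


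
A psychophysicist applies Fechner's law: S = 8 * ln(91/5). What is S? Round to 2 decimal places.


S = 8 * ln(91/5)
I/I0 = 18.2
ln(18.2) = 2.9014
S = 8 * 2.9014
= 23.21


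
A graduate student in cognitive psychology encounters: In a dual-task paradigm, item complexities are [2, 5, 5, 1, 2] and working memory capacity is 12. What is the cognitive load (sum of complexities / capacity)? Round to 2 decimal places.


Total complexity = 2 + 5 + 5 + 1 + 2 = 15
Load = total / capacity = 15 / 12
= 1.25


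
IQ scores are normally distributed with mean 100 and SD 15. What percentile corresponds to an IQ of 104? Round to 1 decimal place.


z = (IQ - mean) / SD
z = (104 - 100) / 15 = 0.2667
Percentile = Phi(0.2667) * 100
Phi(0.2667) = 0.60515
= 60.5


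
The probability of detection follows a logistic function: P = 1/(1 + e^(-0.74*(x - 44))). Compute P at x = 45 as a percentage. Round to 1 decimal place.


P(x) = 1/(1 + e^(-0.74*(45 - 44)))
Exponent = -0.74 * 1 = -0.74
e^(-0.74) = 0.477114
P = 1/(1 + 0.477114) = 0.676996
Percentage = 67.7


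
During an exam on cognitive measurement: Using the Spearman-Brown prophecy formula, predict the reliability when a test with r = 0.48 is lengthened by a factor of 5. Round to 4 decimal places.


r_new = n*r / (1 + (n-1)*r)
Numerator = 5 * 0.48 = 2.4
Denominator = 1 + 4 * 0.48 = 2.92
r_new = 2.4 / 2.92
= 0.8219


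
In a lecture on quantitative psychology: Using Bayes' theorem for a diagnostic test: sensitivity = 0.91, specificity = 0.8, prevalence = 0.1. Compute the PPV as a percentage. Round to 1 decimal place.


PPV = (sens * prev) / (sens * prev + (1-spec) * (1-prev))
Numerator = 0.91 * 0.1 = 0.091
P(positive and no disease) = (1 - spec) * (1 - prev) = (1 - 0.8) * (1 - 0.1) = 0.18
Denominator = 0.091 + 0.18 = 0.271
PPV = 0.091 / 0.271 = 0.335793
As percentage = 33.6


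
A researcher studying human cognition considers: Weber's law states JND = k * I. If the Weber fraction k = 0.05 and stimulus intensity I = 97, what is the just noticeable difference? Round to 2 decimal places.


JND = k * I
JND = 0.05 * 97
= 4.85


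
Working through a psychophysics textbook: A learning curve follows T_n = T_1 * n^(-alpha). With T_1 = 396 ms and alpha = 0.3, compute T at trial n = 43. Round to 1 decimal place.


T_n = 396 * 43^(-0.3)
43^(-0.3) = 0.323563
T_n = 396 * 0.323563
= 128.1 ms


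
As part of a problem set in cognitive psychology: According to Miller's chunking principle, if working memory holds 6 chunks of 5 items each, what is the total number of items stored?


Total items = chunks * items_per_chunk
= 6 * 5
= 30


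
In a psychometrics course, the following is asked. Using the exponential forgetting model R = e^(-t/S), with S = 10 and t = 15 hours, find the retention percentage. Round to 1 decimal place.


R = e^(-t/S)
-t/S = -15/10 = -1.5
R = e^(-1.5) = 0.22313
Percentage = 0.22313 * 100
= 22.3


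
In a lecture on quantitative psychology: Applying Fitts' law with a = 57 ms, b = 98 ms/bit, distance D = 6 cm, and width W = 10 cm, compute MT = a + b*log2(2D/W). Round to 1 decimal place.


MT = 57 + 98 * log2(2*6/10)
2D/W = 1.2
log2(1.2) = 0.263
MT = 57 + 98 * 0.263
= 82.8 ms


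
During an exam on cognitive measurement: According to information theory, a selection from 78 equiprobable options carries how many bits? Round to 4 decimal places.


H = log2(n)
H = log2(78)
= 6.2854


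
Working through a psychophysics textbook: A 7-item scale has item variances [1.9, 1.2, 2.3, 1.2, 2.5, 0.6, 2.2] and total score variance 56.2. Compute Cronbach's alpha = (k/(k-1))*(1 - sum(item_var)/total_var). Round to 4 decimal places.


alpha = (k/(k-1)) * (1 - sum(s_i^2)/s_total^2)
sum(item variances) = 11.9
k/(k-1) = 7/6 = 1.166667
1 - 11.9/56.2 = 1 - 0.211744 = 0.788256
alpha = 1.166667 * 0.788256
= 0.9196


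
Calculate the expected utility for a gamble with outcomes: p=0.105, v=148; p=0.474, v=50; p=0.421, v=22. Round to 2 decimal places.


EU = sum(p_i * v_i)
0.105 * 148 = 15.54
0.474 * 50 = 23.7
0.421 * 22 = 9.262
EU = 15.54 + 23.7 + 9.262
= 48.50


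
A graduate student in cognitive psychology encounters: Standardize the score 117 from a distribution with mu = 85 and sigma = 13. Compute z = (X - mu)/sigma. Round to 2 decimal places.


z = (X - mu) / sigma
= (117 - 85) / 13
= 32 / 13
= 2.46


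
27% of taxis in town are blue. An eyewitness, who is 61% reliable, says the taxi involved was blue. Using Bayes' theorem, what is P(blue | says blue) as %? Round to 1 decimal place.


P(blue | says blue) = P(says blue | blue)*P(blue) / [P(says blue | blue)*P(blue) + P(says blue | not blue)*P(not blue)]
Numerator = 0.61 * 0.27 = 0.1647
False identification = 0.39 * 0.73 = 0.2847
P = 0.1647 / (0.1647 + 0.2847)
= 0.1647 / 0.4494
As percentage = 36.6


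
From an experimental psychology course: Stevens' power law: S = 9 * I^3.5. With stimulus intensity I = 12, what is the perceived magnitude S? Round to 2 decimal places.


S = 9 * 12^3.5
12^3.5 = 5985.9676
S = 9 * 5985.9676
= 53873.71


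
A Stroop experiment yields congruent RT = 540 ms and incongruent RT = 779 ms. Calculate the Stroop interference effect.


Stroop effect = RT(incongruent) - RT(congruent)
= 779 - 540
= 239 ms


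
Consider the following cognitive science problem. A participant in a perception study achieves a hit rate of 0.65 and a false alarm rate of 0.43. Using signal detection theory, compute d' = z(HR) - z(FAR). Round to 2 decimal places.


d' = z(HR) - z(FAR)
z(0.65) = 0.3853
z(0.43) = -0.1764
d' = 0.3853 - -0.1764
= 0.56


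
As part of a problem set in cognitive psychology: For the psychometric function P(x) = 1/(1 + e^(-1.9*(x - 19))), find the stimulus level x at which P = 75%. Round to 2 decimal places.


At P = 0.75: 0.75 = 1/(1 + e^(-k*(x-x0)))
Solving: e^(-k*(x-x0)) = 1/3
x = x0 + ln(3)/k
ln(3) = 1.0986
x = 19 + 1.0986/1.9
= 19 + 0.5782
= 19.58


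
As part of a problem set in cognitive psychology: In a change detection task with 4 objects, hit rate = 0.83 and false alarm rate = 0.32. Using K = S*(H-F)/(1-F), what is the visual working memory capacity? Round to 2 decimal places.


K = S * (H - F) / (1 - F)
H - F = 0.51
1 - F = 0.68
K = 4 * 0.51 / 0.68
= 3.00


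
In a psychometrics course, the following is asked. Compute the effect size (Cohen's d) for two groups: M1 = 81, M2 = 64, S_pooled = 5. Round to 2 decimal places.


Cohen's d = (M1 - M2) / S_pooled
= (81 - 64) / 5
= 17 / 5
= 3.40


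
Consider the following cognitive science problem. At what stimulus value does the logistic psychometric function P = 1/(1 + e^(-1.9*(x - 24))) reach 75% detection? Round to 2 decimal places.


At P = 0.75: 0.75 = 1/(1 + e^(-k*(x-x0)))
Solving: e^(-k*(x-x0)) = 1/3
x = x0 + ln(3)/k
ln(3) = 1.0986
x = 24 + 1.0986/1.9
= 24 + 0.5782
= 24.58


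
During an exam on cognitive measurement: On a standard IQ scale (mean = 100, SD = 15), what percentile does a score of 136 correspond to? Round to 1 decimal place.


z = (IQ - mean) / SD
z = (136 - 100) / 15 = 2.4
Percentile = Phi(2.4) * 100
Phi(2.4) = 0.991802
= 99.2


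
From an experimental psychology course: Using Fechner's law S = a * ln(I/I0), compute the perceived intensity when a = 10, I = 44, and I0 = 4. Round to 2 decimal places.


S = 10 * ln(44/4)
I/I0 = 11.0
ln(11.0) = 2.3979
S = 10 * 2.3979
= 23.98


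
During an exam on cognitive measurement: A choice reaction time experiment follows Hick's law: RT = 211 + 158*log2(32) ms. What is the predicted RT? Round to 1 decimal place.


RT = 211 + 158 * log2(32)
log2(32) = 5.0
RT = 211 + 158 * 5.0
= 211 + 790.0
= 1001.0 ms


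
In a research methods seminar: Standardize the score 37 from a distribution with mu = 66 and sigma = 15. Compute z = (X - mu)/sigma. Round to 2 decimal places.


z = (X - mu) / sigma
= (37 - 66) / 15
= -29 / 15
= -1.93


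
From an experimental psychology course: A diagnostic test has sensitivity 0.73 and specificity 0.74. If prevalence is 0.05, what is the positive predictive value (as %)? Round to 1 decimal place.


PPV = (sens * prev) / (sens * prev + (1-spec) * (1-prev))
Numerator = 0.73 * 0.05 = 0.0365
P(positive and no disease) = (1 - spec) * (1 - prev) = (1 - 0.74) * (1 - 0.05) = 0.247
Denominator = 0.0365 + 0.247 = 0.2835
PPV = 0.0365 / 0.2835 = 0.128748
As percentage = 12.9


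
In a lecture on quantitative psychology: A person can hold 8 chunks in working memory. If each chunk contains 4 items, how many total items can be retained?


Total items = chunks * items_per_chunk
= 8 * 4
= 32


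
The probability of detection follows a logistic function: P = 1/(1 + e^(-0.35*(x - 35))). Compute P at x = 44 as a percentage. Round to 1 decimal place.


P(x) = 1/(1 + e^(-0.35*(44 - 35)))
Exponent = -0.35 * 9 = -3.15
e^(-3.15) = 0.042852
P = 1/(1 + 0.042852) = 0.958909
Percentage = 95.9


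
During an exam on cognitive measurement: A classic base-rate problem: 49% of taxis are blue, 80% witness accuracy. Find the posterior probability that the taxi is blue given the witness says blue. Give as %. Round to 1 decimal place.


P(blue | says blue) = P(says blue | blue)*P(blue) / [P(says blue | blue)*P(blue) + P(says blue | not blue)*P(not blue)]
Numerator = 0.8 * 0.49 = 0.392
False identification = 0.2 * 0.51 = 0.102
P = 0.392 / (0.392 + 0.102)
= 0.392 / 0.494
As percentage = 79.4


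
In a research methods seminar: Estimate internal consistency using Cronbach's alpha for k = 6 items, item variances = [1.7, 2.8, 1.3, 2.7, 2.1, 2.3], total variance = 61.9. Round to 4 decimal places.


alpha = (k/(k-1)) * (1 - sum(s_i^2)/s_total^2)
sum(item variances) = 12.9
k/(k-1) = 6/5 = 1.2
1 - 12.9/61.9 = 1 - 0.208401 = 0.791599
alpha = 1.2 * 0.791599
= 0.9499


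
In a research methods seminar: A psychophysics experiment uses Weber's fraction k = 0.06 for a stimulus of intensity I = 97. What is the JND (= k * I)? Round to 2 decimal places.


JND = k * I
JND = 0.06 * 97
= 5.82


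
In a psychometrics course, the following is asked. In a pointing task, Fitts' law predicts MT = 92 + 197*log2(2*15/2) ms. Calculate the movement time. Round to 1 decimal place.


MT = 92 + 197 * log2(2*15/2)
2D/W = 15.0
log2(15.0) = 3.9069
MT = 92 + 197 * 3.9069
= 861.7 ms


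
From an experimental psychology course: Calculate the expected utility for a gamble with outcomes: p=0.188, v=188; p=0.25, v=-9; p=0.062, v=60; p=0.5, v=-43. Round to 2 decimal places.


EU = sum(p_i * v_i)
0.188 * 188 = 35.344
0.25 * -9 = -2.25
0.062 * 60 = 3.72
0.5 * -43 = -21.5
EU = 35.344 + -2.25 + 3.72 + -21.5
= 15.31


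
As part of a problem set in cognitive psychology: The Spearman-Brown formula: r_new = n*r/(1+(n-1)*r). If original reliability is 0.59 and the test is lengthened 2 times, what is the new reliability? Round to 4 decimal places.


r_new = n*r / (1 + (n-1)*r)
Numerator = 2 * 0.59 = 1.18
Denominator = 1 + 1 * 0.59 = 1.59
r_new = 1.18 / 1.59
= 0.7421


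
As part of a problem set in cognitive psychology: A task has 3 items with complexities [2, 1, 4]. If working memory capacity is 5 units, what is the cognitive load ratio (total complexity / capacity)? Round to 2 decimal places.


Total complexity = 2 + 1 + 4 = 7
Load = total / capacity = 7 / 5
= 1.40


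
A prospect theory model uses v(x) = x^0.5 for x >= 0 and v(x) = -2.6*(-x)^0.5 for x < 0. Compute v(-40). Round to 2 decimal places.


Since x = -40 < 0, use v(x) = -lambda*(-x)^alpha
(-x) = 40
40^0.5 = 6.3246
v(-40) = -2.6 * 6.3246
= -16.44


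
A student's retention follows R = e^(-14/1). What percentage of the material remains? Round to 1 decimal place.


R = e^(-t/S)
-t/S = -14/1 = -14.0
R = e^(-14.0) = 1e-06
Percentage = 1e-06 * 100
= 0.0


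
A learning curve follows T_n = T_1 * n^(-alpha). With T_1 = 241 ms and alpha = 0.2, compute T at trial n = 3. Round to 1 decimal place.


T_n = 241 * 3^(-0.2)
3^(-0.2) = 0.802742
T_n = 241 * 0.802742
= 193.5 ms


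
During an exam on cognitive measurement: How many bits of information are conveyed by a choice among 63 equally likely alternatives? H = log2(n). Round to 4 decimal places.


H = log2(n)
H = log2(63)
= 5.9773


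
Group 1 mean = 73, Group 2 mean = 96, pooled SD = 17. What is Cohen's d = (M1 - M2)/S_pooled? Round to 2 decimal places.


Cohen's d = (M1 - M2) / S_pooled
= (73 - 96) / 17
= -23 / 17
= -1.35


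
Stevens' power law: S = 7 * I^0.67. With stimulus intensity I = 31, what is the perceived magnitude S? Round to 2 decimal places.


S = 7 * 31^0.67
31^0.67 = 9.9819
S = 7 * 9.9819
= 69.87


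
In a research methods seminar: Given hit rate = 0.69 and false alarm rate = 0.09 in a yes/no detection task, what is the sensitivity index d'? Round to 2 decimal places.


d' = z(HR) - z(FAR)
z(0.69) = 0.4959
z(0.09) = -1.3408
d' = 0.4959 - -1.3408
= 1.84


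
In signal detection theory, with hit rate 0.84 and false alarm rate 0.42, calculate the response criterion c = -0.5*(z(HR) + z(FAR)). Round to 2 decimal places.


c = -0.5 * (z(HR) + z(FAR))
z(0.84) = 0.9945
z(0.42) = -0.2019
c = -0.5 * (0.9945 + -0.2019)
= -0.5 * 0.7926
= -0.40


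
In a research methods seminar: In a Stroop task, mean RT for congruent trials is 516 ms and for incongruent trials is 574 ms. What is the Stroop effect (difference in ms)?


Stroop effect = RT(incongruent) - RT(congruent)
= 574 - 516
= 58 ms


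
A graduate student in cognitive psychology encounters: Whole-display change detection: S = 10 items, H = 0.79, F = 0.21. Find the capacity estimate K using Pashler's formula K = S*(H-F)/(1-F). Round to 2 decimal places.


K = S * (H - F) / (1 - F)
H - F = 0.58
1 - F = 0.79
K = 10 * 0.58 / 0.79
= 7.34


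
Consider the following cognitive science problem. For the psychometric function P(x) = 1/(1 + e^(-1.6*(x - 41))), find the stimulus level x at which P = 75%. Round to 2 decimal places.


At P = 0.75: 0.75 = 1/(1 + e^(-k*(x-x0)))
Solving: e^(-k*(x-x0)) = 1/3
x = x0 + ln(3)/k
ln(3) = 1.0986
x = 41 + 1.0986/1.6
= 41 + 0.6866
= 41.69


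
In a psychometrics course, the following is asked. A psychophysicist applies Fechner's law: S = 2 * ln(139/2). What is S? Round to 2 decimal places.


S = 2 * ln(139/2)
I/I0 = 69.5
ln(69.5) = 4.2413
S = 2 * 4.2413
= 8.48


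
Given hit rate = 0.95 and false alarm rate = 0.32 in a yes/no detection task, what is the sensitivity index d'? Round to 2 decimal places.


d' = z(HR) - z(FAR)
z(0.95) = 1.6449
z(0.32) = -0.4677
d' = 1.6449 - -0.4677
= 2.11


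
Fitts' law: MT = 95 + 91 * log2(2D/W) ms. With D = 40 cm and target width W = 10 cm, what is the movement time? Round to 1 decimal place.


MT = 95 + 91 * log2(2*40/10)
2D/W = 8.0
log2(8.0) = 3.0
MT = 95 + 91 * 3.0
= 368.0 ms


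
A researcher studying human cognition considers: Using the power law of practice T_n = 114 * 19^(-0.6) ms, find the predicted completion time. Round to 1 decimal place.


T_n = 114 * 19^(-0.6)
19^(-0.6) = 0.170902
T_n = 114 * 0.170902
= 19.5 ms


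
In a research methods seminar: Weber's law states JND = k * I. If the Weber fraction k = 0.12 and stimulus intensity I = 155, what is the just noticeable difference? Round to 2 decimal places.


JND = k * I
JND = 0.12 * 155
= 18.60


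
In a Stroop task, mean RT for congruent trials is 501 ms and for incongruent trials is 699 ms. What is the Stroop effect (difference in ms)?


Stroop effect = RT(incongruent) - RT(congruent)
= 699 - 501
= 198 ms


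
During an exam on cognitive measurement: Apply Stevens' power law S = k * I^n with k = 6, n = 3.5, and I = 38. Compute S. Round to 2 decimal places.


S = 6 * 38^3.5
38^3.5 = 338253.7252
S = 6 * 338253.7252
= 2029522.35


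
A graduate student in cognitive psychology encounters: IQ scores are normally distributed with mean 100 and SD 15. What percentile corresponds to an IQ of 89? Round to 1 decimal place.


z = (IQ - mean) / SD
z = (89 - 100) / 15 = -0.7333
Percentile = Phi(-0.7333) * 100
Phi(-0.7333) = 0.231688
= 23.2


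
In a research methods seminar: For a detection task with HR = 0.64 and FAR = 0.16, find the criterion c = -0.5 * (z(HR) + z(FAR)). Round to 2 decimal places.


c = -0.5 * (z(HR) + z(FAR))
z(0.64) = 0.3585
z(0.16) = -0.9945
c = -0.5 * (0.3585 + -0.9945)
= -0.5 * -0.636
= 0.32


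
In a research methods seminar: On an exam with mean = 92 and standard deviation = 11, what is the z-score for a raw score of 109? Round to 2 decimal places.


z = (X - mu) / sigma
= (109 - 92) / 11
= 17 / 11
= 1.55


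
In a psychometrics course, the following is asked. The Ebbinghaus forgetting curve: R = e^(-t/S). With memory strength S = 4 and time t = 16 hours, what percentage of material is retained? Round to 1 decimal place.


R = e^(-t/S)
-t/S = -16/4 = -4.0
R = e^(-4.0) = 0.018316
Percentage = 0.018316 * 100
= 1.8


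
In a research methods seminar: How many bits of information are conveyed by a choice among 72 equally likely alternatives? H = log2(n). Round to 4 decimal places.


H = log2(n)
H = log2(72)
= 6.1699


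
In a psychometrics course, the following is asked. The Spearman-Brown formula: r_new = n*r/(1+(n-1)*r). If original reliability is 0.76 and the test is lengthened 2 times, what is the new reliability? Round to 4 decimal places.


r_new = n*r / (1 + (n-1)*r)
Numerator = 2 * 0.76 = 1.52
Denominator = 1 + 1 * 0.76 = 1.76
r_new = 1.52 / 1.76
= 0.8636


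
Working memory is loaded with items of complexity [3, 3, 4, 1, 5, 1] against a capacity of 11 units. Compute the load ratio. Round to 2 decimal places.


Total complexity = 3 + 3 + 4 + 1 + 5 + 1 = 17
Load = total / capacity = 17 / 11
= 1.55


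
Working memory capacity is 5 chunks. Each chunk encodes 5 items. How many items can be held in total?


Total items = chunks * items_per_chunk
= 5 * 5
= 25


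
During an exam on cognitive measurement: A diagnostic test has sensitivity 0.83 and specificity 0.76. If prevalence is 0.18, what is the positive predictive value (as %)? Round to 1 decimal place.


PPV = (sens * prev) / (sens * prev + (1-spec) * (1-prev))
Numerator = 0.83 * 0.18 = 0.1494
P(positive and no disease) = (1 - spec) * (1 - prev) = (1 - 0.76) * (1 - 0.18) = 0.1968
Denominator = 0.1494 + 0.1968 = 0.3462
PPV = 0.1494 / 0.3462 = 0.431542
As percentage = 43.2


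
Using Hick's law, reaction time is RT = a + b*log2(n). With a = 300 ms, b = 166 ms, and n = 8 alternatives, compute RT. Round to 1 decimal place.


RT = 300 + 166 * log2(8)
log2(8) = 3.0
RT = 300 + 166 * 3.0
= 300 + 498.0
= 798.0 ms


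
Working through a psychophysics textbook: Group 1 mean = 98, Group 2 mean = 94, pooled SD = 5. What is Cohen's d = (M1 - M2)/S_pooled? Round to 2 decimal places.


Cohen's d = (M1 - M2) / S_pooled
= (98 - 94) / 5
= 4 / 5
= 0.80


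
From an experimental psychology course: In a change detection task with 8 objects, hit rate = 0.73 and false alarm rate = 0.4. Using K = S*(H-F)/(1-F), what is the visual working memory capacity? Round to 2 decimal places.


K = S * (H - F) / (1 - F)
H - F = 0.33
1 - F = 0.6
K = 8 * 0.33 / 0.6
= 4.40


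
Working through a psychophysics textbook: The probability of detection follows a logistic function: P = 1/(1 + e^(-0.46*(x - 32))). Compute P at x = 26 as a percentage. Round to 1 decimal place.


P(x) = 1/(1 + e^(-0.46*(26 - 32)))
Exponent = -0.46 * -6 = 2.76
e^(2.76) = 15.799843
P = 1/(1 + 15.799843) = 0.059524
Percentage = 6.0


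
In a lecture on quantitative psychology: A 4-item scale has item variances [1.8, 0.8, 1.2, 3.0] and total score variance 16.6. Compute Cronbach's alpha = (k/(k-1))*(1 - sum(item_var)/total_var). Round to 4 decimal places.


alpha = (k/(k-1)) * (1 - sum(s_i^2)/s_total^2)
sum(item variances) = 6.8
k/(k-1) = 4/3 = 1.333333
1 - 6.8/16.6 = 1 - 0.409639 = 0.590361
alpha = 1.333333 * 0.590361
= 0.7871


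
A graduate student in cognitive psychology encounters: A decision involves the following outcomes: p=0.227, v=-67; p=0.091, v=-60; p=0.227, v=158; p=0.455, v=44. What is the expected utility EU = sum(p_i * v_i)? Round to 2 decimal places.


EU = sum(p_i * v_i)
0.227 * -67 = -15.209
0.091 * -60 = -5.46
0.227 * 158 = 35.866
0.455 * 44 = 20.02
EU = -15.209 + -5.46 + 35.866 + 20.02
= 35.22


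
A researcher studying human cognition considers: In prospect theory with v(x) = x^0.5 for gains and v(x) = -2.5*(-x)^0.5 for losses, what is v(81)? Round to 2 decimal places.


Since x = 81 >= 0, use v(x) = x^0.5
81^0.5 = 9.0
v(81) = 9.00


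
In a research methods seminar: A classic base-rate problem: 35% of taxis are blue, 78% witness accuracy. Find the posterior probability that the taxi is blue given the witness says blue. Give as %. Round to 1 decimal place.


P(blue | says blue) = P(says blue | blue)*P(blue) / [P(says blue | blue)*P(blue) + P(says blue | not blue)*P(not blue)]
Numerator = 0.78 * 0.35 = 0.273
False identification = 0.22 * 0.65 = 0.143
P = 0.273 / (0.273 + 0.143)
= 0.273 / 0.416
As percentage = 65.6


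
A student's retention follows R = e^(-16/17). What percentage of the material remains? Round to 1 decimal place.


R = e^(-t/S)
-t/S = -16/17 = -0.941176
R = e^(-0.941176) = 0.390169
Percentage = 0.390169 * 100
= 39.0


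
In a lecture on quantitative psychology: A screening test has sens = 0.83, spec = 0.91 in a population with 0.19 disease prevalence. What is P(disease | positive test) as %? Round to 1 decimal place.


PPV = (sens * prev) / (sens * prev + (1-spec) * (1-prev))
Numerator = 0.83 * 0.19 = 0.1577
P(positive and no disease) = (1 - spec) * (1 - prev) = (1 - 0.91) * (1 - 0.19) = 0.0729
Denominator = 0.1577 + 0.0729 = 0.2306
PPV = 0.1577 / 0.2306 = 0.683868
As percentage = 68.4
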